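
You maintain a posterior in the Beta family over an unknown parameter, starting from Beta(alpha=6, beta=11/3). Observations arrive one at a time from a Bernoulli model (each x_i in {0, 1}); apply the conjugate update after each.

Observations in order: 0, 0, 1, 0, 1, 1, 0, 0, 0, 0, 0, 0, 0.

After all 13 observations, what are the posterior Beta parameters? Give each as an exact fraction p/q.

alpha=9, beta=41/3

obs 1: x=0 → posterior Beta(6, 14/3)
obs 2: x=0 → posterior Beta(6, 17/3)
obs 3: x=1 → posterior Beta(7, 17/3)
obs 4: x=0 → posterior Beta(7, 20/3)
obs 5: x=1 → posterior Beta(8, 20/3)
obs 6: x=1 → posterior Beta(9, 20/3)
obs 7: x=0 → posterior Beta(9, 23/3)
obs 8: x=0 → posterior Beta(9, 26/3)
obs 9: x=0 → posterior Beta(9, 29/3)
obs 10: x=0 → posterior Beta(9, 32/3)
obs 11: x=0 → posterior Beta(9, 35/3)
obs 12: x=0 → posterior Beta(9, 38/3)
obs 13: x=0 → posterior Beta(9, 41/3)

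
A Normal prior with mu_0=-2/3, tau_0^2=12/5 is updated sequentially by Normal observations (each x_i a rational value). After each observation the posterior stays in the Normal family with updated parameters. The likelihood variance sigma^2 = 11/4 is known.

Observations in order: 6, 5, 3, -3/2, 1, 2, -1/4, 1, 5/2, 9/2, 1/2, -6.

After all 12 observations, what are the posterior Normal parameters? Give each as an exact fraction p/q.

obs 1: x=6 → posterior Normal(754/309, 132/103)
obs 2: x=5 → posterior Normal(1474/453, 132/151)
obs 3: x=3 → posterior Normal(1906/597, 132/199)
obs 4: x=-3/2 → posterior Normal(130/57, 132/247)
obs 5: x=1 → posterior Normal(1834/885, 132/295)
obs 6: x=2 → posterior Normal(2122/1029, 132/343)
obs 7: x=-1/4 → posterior Normal(2086/1173, 132/391)
obs 8: x=1 → posterior Normal(2230/1317, 132/439)
obs 9: x=5/2 → posterior Normal(2590/1461, 132/487)
obs 10: x=9/2 → posterior Normal(3238/1605, 132/535)
obs 11: x=1/2 → posterior Normal(3310/1749, 12/53)
obs 12: x=-6 → posterior Normal(2446/1893, 132/631)

mu_0=2446/1893, tau_0^2=132/631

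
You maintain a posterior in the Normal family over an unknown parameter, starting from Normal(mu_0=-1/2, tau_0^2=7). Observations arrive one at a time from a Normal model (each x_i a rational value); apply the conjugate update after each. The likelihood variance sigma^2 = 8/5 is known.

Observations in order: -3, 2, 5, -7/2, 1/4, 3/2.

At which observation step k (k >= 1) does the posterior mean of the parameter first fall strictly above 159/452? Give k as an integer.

obs 1: x=-3 → posterior Normal(-109/43, 56/43)
obs 2: x=2 → posterior Normal(-1/2, 28/39)
obs 3: x=5 → posterior Normal(136/113, 56/113)
obs 4: x=-7/2 → posterior Normal(27/296, 14/37)
obs 5: x=1/4 → posterior Normal(89/732, 56/183)
obs 6: x=3/2 → posterior Normal(299/872, 28/109)

k = 3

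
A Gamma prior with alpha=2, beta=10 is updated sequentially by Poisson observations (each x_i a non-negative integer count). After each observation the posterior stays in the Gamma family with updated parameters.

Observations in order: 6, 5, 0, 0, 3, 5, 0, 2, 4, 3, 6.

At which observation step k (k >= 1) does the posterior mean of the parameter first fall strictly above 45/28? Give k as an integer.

obs 1: x=6 → posterior Gamma(8, 11)
obs 2: x=5 → posterior Gamma(13, 12)
obs 3: x=0 → posterior Gamma(13, 13)
obs 4: x=0 → posterior Gamma(13, 14)
obs 5: x=3 → posterior Gamma(16, 15)
obs 6: x=5 → posterior Gamma(21, 16)
obs 7: x=0 → posterior Gamma(21, 17)
obs 8: x=2 → posterior Gamma(23, 18)
obs 9: x=4 → posterior Gamma(27, 19)
obs 10: x=3 → posterior Gamma(30, 20)
obs 11: x=6 → posterior Gamma(36, 21)

k = 11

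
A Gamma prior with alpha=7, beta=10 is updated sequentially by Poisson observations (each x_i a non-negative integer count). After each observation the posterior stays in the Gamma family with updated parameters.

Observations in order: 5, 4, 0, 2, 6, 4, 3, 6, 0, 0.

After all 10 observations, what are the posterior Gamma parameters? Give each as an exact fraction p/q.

alpha=37, beta=20

obs 1: x=5 → posterior Gamma(12, 11)
obs 2: x=4 → posterior Gamma(16, 12)
obs 3: x=0 → posterior Gamma(16, 13)
obs 4: x=2 → posterior Gamma(18, 14)
obs 5: x=6 → posterior Gamma(24, 15)
obs 6: x=4 → posterior Gamma(28, 16)
obs 7: x=3 → posterior Gamma(31, 17)
obs 8: x=6 → posterior Gamma(37, 18)
obs 9: x=0 → posterior Gamma(37, 19)
obs 10: x=0 → posterior Gamma(37, 20)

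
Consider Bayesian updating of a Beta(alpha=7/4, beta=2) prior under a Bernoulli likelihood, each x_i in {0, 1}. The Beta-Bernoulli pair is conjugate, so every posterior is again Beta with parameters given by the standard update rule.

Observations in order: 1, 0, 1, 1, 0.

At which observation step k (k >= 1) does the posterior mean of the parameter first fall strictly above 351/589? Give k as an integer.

obs 1: x=1 → posterior Beta(11/4, 2)
obs 2: x=0 → posterior Beta(11/4, 3)
obs 3: x=1 → posterior Beta(15/4, 3)
obs 4: x=1 → posterior Beta(19/4, 3)
obs 5: x=0 → posterior Beta(19/4, 4)

k = 4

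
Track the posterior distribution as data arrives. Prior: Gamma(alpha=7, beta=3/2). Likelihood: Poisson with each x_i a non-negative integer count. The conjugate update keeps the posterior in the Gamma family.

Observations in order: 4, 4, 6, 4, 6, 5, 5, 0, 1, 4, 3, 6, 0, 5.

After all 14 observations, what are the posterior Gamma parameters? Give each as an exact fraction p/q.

alpha=60, beta=31/2

obs 1: x=4 → posterior Gamma(11, 5/2)
obs 2: x=4 → posterior Gamma(15, 7/2)
obs 3: x=6 → posterior Gamma(21, 9/2)
obs 4: x=4 → posterior Gamma(25, 11/2)
obs 5: x=6 → posterior Gamma(31, 13/2)
obs 6: x=5 → posterior Gamma(36, 15/2)
obs 7: x=5 → posterior Gamma(41, 17/2)
obs 8: x=0 → posterior Gamma(41, 19/2)
obs 9: x=1 → posterior Gamma(42, 21/2)
obs 10: x=4 → posterior Gamma(46, 23/2)
obs 11: x=3 → posterior Gamma(49, 25/2)
obs 12: x=6 → posterior Gamma(55, 27/2)
obs 13: x=0 → posterior Gamma(55, 29/2)
obs 14: x=5 → posterior Gamma(60, 31/2)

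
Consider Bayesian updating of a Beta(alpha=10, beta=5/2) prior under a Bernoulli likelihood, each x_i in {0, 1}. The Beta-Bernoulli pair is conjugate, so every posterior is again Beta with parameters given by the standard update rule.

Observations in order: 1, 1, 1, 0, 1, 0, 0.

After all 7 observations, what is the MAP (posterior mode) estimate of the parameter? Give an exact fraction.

obs 1: x=1 → posterior Beta(11, 5/2)
obs 2: x=1 → posterior Beta(12, 5/2)
obs 3: x=1 → posterior Beta(13, 5/2)
obs 4: x=0 → posterior Beta(13, 7/2)
obs 5: x=1 → posterior Beta(14, 7/2)
obs 6: x=0 → posterior Beta(14, 9/2)
obs 7: x=0 → posterior Beta(14, 11/2)

26/35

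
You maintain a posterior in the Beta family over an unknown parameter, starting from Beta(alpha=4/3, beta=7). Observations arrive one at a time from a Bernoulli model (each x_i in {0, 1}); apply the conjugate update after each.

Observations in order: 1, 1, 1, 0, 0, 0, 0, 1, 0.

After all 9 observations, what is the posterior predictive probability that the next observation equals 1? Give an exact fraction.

obs 1: x=1 → posterior Beta(7/3, 7)
obs 2: x=1 → posterior Beta(10/3, 7)
obs 3: x=1 → posterior Beta(13/3, 7)
obs 4: x=0 → posterior Beta(13/3, 8)
obs 5: x=0 → posterior Beta(13/3, 9)
obs 6: x=0 → posterior Beta(13/3, 10)
obs 7: x=0 → posterior Beta(13/3, 11)
obs 8: x=1 → posterior Beta(16/3, 11)
obs 9: x=0 → posterior Beta(16/3, 12)

4/13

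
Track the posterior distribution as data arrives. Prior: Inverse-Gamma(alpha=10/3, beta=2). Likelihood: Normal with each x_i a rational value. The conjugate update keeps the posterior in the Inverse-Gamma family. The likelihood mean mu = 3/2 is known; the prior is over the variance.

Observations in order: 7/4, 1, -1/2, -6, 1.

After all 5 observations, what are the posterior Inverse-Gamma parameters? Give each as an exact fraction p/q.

alpha=35/6, beta=1037/32

obs 1: x=7/4 → posterior Inverse-Gamma(23/6, 65/32)
obs 2: x=1 → posterior Inverse-Gamma(13/3, 69/32)
obs 3: x=-1/2 → posterior Inverse-Gamma(29/6, 133/32)
obs 4: x=-6 → posterior Inverse-Gamma(16/3, 1033/32)
obs 5: x=1 → posterior Inverse-Gamma(35/6, 1037/32)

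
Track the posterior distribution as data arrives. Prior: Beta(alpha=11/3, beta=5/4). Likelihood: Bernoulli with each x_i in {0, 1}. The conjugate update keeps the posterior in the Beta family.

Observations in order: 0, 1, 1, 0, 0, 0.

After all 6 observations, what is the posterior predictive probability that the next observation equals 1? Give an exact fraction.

68/131

obs 1: x=0 → posterior Beta(11/3, 9/4)
obs 2: x=1 → posterior Beta(14/3, 9/4)
obs 3: x=1 → posterior Beta(17/3, 9/4)
obs 4: x=0 → posterior Beta(17/3, 13/4)
obs 5: x=0 → posterior Beta(17/3, 17/4)
obs 6: x=0 → posterior Beta(17/3, 21/4)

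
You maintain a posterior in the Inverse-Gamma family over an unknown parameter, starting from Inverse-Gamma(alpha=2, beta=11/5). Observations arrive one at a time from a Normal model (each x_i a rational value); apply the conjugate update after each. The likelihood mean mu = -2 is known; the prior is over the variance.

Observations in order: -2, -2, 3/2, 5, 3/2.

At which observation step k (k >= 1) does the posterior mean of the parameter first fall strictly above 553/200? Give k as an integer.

obs 1: x=-2 → posterior Inverse-Gamma(5/2, 11/5)
obs 2: x=-2 → posterior Inverse-Gamma(3, 11/5)
obs 3: x=3/2 → posterior Inverse-Gamma(7/2, 333/40)
obs 4: x=5 → posterior Inverse-Gamma(4, 1313/40)
obs 5: x=3/2 → posterior Inverse-Gamma(9/2, 779/20)

k = 3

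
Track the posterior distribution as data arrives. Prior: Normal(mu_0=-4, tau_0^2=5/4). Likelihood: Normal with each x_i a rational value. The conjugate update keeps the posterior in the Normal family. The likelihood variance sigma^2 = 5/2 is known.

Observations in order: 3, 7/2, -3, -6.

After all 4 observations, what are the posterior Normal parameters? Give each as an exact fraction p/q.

obs 1: x=3 → posterior Normal(-5/3, 5/6)
obs 2: x=7/2 → posterior Normal(-3/8, 5/8)
obs 3: x=-3 → posterior Normal(-9/10, 1/2)
obs 4: x=-6 → posterior Normal(-7/4, 5/12)

mu_0=-7/4, tau_0^2=5/12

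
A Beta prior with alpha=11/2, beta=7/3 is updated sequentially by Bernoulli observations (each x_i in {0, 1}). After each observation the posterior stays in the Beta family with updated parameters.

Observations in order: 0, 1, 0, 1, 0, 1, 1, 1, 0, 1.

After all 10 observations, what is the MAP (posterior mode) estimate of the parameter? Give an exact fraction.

63/95

obs 1: x=0 → posterior Beta(11/2, 10/3)
obs 2: x=1 → posterior Beta(13/2, 10/3)
obs 3: x=0 → posterior Beta(13/2, 13/3)
obs 4: x=1 → posterior Beta(15/2, 13/3)
obs 5: x=0 → posterior Beta(15/2, 16/3)
obs 6: x=1 → posterior Beta(17/2, 16/3)
obs 7: x=1 → posterior Beta(19/2, 16/3)
obs 8: x=1 → posterior Beta(21/2, 16/3)
obs 9: x=0 → posterior Beta(21/2, 19/3)
obs 10: x=1 → posterior Beta(23/2, 19/3)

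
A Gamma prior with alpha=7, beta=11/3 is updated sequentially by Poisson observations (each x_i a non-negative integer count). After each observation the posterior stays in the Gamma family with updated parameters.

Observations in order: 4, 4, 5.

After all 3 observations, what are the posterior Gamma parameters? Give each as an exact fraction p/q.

alpha=20, beta=20/3

obs 1: x=4 → posterior Gamma(11, 14/3)
obs 2: x=4 → posterior Gamma(15, 17/3)
obs 3: x=5 → posterior Gamma(20, 20/3)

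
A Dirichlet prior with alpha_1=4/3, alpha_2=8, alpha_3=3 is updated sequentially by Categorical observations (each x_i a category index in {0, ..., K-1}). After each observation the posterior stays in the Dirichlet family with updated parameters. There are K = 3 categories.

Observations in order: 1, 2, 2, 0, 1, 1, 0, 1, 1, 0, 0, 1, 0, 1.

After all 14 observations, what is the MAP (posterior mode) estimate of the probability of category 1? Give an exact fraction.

3/5

obs 1: x=1 → posterior Dirichlet(4/3, 9, 3)
obs 2: x=2 → posterior Dirichlet(4/3, 9, 4)
obs 3: x=2 → posterior Dirichlet(4/3, 9, 5)
obs 4: x=0 → posterior Dirichlet(7/3, 9, 5)
obs 5: x=1 → posterior Dirichlet(7/3, 10, 5)
obs 6: x=1 → posterior Dirichlet(7/3, 11, 5)
obs 7: x=0 → posterior Dirichlet(10/3, 11, 5)
obs 8: x=1 → posterior Dirichlet(10/3, 12, 5)
obs 9: x=1 → posterior Dirichlet(10/3, 13, 5)
obs 10: x=0 → posterior Dirichlet(13/3, 13, 5)
obs 11: x=0 → posterior Dirichlet(16/3, 13, 5)
obs 12: x=1 → posterior Dirichlet(16/3, 14, 5)
obs 13: x=0 → posterior Dirichlet(19/3, 14, 5)
obs 14: x=1 → posterior Dirichlet(19/3, 15, 5)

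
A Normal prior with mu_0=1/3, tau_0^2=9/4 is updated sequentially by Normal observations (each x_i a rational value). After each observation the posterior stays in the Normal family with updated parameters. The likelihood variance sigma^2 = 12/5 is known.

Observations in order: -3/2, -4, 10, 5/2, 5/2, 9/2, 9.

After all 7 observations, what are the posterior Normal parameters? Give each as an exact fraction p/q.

obs 1: x=-3/2 → posterior Normal(-103/186, 36/31)
obs 2: x=-4 → posterior Normal(-463/276, 18/23)
obs 3: x=10 → posterior Normal(437/366, 36/61)
obs 4: x=5/2 → posterior Normal(331/228, 9/19)
obs 5: x=5/2 → posterior Normal(887/546, 36/91)
obs 6: x=9/2 → posterior Normal(323/159, 18/53)
obs 7: x=9 → posterior Normal(1051/363, 36/121)

mu_0=1051/363, tau_0^2=36/121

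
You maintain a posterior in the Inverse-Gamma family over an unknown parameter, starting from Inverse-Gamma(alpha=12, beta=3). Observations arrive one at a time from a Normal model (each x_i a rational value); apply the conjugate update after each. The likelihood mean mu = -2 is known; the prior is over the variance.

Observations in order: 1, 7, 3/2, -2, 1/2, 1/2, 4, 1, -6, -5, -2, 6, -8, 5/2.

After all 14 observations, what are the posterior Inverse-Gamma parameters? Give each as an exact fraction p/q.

obs 1: x=1 → posterior Inverse-Gamma(25/2, 15/2)
obs 2: x=7 → posterior Inverse-Gamma(13, 48)
obs 3: x=3/2 → posterior Inverse-Gamma(27/2, 433/8)
obs 4: x=-2 → posterior Inverse-Gamma(14, 433/8)
obs 5: x=1/2 → posterior Inverse-Gamma(29/2, 229/4)
obs 6: x=1/2 → posterior Inverse-Gamma(15, 483/8)
obs 7: x=4 → posterior Inverse-Gamma(31/2, 627/8)
obs 8: x=1 → posterior Inverse-Gamma(16, 663/8)
obs 9: x=-6 → posterior Inverse-Gamma(33/2, 727/8)
obs 10: x=-5 → posterior Inverse-Gamma(17, 763/8)
obs 11: x=-2 → posterior Inverse-Gamma(35/2, 763/8)
obs 12: x=6 → posterior Inverse-Gamma(18, 1019/8)
obs 13: x=-8 → posterior Inverse-Gamma(37/2, 1163/8)
obs 14: x=5/2 → posterior Inverse-Gamma(19, 311/2)

alpha=19, beta=311/2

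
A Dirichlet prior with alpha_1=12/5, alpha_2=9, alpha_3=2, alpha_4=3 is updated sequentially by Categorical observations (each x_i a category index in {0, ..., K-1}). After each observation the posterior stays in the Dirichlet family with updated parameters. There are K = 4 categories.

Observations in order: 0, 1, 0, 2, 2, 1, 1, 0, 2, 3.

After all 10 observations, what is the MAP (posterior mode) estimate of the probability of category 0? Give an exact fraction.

11/56

obs 1: x=0 → posterior Dirichlet(17/5, 9, 2, 3)
obs 2: x=1 → posterior Dirichlet(17/5, 10, 2, 3)
obs 3: x=0 → posterior Dirichlet(22/5, 10, 2, 3)
obs 4: x=2 → posterior Dirichlet(22/5, 10, 3, 3)
obs 5: x=2 → posterior Dirichlet(22/5, 10, 4, 3)
obs 6: x=1 → posterior Dirichlet(22/5, 11, 4, 3)
obs 7: x=1 → posterior Dirichlet(22/5, 12, 4, 3)
obs 8: x=0 → posterior Dirichlet(27/5, 12, 4, 3)
obs 9: x=2 → posterior Dirichlet(27/5, 12, 5, 3)
obs 10: x=3 → posterior Dirichlet(27/5, 12, 5, 4)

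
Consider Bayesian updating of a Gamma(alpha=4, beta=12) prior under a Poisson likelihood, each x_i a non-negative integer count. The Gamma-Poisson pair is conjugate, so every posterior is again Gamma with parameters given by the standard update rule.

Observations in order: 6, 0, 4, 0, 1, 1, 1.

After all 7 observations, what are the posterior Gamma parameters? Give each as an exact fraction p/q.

alpha=17, beta=19

obs 1: x=6 → posterior Gamma(10, 13)
obs 2: x=0 → posterior Gamma(10, 14)
obs 3: x=4 → posterior Gamma(14, 15)
obs 4: x=0 → posterior Gamma(14, 16)
obs 5: x=1 → posterior Gamma(15, 17)
obs 6: x=1 → posterior Gamma(16, 18)
obs 7: x=1 → posterior Gamma(17, 19)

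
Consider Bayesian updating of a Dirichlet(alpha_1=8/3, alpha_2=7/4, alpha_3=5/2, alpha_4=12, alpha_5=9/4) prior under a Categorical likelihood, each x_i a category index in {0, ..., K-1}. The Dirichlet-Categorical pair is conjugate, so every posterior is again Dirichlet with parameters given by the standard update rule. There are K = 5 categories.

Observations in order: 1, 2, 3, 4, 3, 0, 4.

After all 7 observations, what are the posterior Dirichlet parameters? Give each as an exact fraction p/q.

obs 1: x=1 → posterior Dirichlet(8/3, 11/4, 5/2, 12, 9/4)
obs 2: x=2 → posterior Dirichlet(8/3, 11/4, 7/2, 12, 9/4)
obs 3: x=3 → posterior Dirichlet(8/3, 11/4, 7/2, 13, 9/4)
obs 4: x=4 → posterior Dirichlet(8/3, 11/4, 7/2, 13, 13/4)
obs 5: x=3 → posterior Dirichlet(8/3, 11/4, 7/2, 14, 13/4)
obs 6: x=0 → posterior Dirichlet(11/3, 11/4, 7/2, 14, 13/4)
obs 7: x=4 → posterior Dirichlet(11/3, 11/4, 7/2, 14, 17/4)

alpha_1=11/3, alpha_2=11/4, alpha_3=7/2, alpha_4=14, alpha_5=17/4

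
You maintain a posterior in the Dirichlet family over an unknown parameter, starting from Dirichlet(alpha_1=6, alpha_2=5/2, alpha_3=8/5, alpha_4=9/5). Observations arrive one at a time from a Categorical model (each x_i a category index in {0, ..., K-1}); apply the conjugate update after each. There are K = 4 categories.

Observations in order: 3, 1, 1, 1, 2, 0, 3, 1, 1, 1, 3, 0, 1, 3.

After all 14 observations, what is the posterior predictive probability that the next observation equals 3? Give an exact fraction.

58/259

obs 1: x=3 → posterior Dirichlet(6, 5/2, 8/5, 14/5)
obs 2: x=1 → posterior Dirichlet(6, 7/2, 8/5, 14/5)
obs 3: x=1 → posterior Dirichlet(6, 9/2, 8/5, 14/5)
obs 4: x=1 → posterior Dirichlet(6, 11/2, 8/5, 14/5)
obs 5: x=2 → posterior Dirichlet(6, 11/2, 13/5, 14/5)
obs 6: x=0 → posterior Dirichlet(7, 11/2, 13/5, 14/5)
obs 7: x=3 → posterior Dirichlet(7, 11/2, 13/5, 19/5)
obs 8: x=1 → posterior Dirichlet(7, 13/2, 13/5, 19/5)
obs 9: x=1 → posterior Dirichlet(7, 15/2, 13/5, 19/5)
obs 10: x=1 → posterior Dirichlet(7, 17/2, 13/5, 19/5)
obs 11: x=3 → posterior Dirichlet(7, 17/2, 13/5, 24/5)
obs 12: x=0 → posterior Dirichlet(8, 17/2, 13/5, 24/5)
obs 13: x=1 → posterior Dirichlet(8, 19/2, 13/5, 24/5)
obs 14: x=3 → posterior Dirichlet(8, 19/2, 13/5, 29/5)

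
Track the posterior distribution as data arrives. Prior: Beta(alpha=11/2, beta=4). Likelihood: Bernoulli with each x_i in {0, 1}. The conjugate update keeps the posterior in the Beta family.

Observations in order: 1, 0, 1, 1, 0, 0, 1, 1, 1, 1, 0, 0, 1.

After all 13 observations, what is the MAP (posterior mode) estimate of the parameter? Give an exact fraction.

25/41

obs 1: x=1 → posterior Beta(13/2, 4)
obs 2: x=0 → posterior Beta(13/2, 5)
obs 3: x=1 → posterior Beta(15/2, 5)
obs 4: x=1 → posterior Beta(17/2, 5)
obs 5: x=0 → posterior Beta(17/2, 6)
obs 6: x=0 → posterior Beta(17/2, 7)
obs 7: x=1 → posterior Beta(19/2, 7)
obs 8: x=1 → posterior Beta(21/2, 7)
obs 9: x=1 → posterior Beta(23/2, 7)
obs 10: x=1 → posterior Beta(25/2, 7)
obs 11: x=0 → posterior Beta(25/2, 8)
obs 12: x=0 → posterior Beta(25/2, 9)
obs 13: x=1 → posterior Beta(27/2, 9)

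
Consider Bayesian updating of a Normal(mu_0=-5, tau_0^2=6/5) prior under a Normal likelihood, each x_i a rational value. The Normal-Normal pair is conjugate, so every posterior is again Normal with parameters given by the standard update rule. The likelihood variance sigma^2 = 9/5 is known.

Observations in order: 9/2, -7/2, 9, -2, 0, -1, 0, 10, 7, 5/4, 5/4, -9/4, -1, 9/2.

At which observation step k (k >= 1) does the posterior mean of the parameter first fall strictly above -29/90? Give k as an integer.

obs 1: x=9/2 → posterior Normal(-6/5, 18/25)
obs 2: x=-7/2 → posterior Normal(-13/7, 18/35)
obs 3: x=9 → posterior Normal(5/9, 2/5)
obs 4: x=-2 → posterior Normal(1/11, 18/55)
obs 5: x=0 → posterior Normal(1/13, 18/65)
obs 6: x=-1 → posterior Normal(-1/15, 6/25)
obs 7: x=0 → posterior Normal(-1/17, 18/85)
obs 8: x=10 → posterior Normal(1, 18/95)
obs 9: x=7 → posterior Normal(11/7, 6/35)
obs 10: x=5/4 → posterior Normal(71/46, 18/115)
obs 11: x=5/4 → posterior Normal(38/25, 18/125)
obs 12: x=-9/4 → posterior Normal(67/54, 2/15)
obs 13: x=-1 → posterior Normal(63/58, 18/145)
obs 14: x=9/2 → posterior Normal(81/62, 18/155)

k = 3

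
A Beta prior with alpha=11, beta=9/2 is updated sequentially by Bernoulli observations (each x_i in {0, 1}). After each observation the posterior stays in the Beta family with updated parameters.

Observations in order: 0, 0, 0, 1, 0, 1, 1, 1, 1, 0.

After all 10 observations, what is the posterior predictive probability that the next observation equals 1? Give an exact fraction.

32/51

obs 1: x=0 → posterior Beta(11, 11/2)
obs 2: x=0 → posterior Beta(11, 13/2)
obs 3: x=0 → posterior Beta(11, 15/2)
obs 4: x=1 → posterior Beta(12, 15/2)
obs 5: x=0 → posterior Beta(12, 17/2)
obs 6: x=1 → posterior Beta(13, 17/2)
obs 7: x=1 → posterior Beta(14, 17/2)
obs 8: x=1 → posterior Beta(15, 17/2)
obs 9: x=1 → posterior Beta(16, 17/2)
obs 10: x=0 → posterior Beta(16, 19/2)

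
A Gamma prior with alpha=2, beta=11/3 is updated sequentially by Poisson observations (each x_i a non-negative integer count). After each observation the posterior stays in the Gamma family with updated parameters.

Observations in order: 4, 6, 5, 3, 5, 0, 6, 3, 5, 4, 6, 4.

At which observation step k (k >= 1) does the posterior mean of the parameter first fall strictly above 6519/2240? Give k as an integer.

obs 1: x=4 → posterior Gamma(6, 14/3)
obs 2: x=6 → posterior Gamma(12, 17/3)
obs 3: x=5 → posterior Gamma(17, 20/3)
obs 4: x=3 → posterior Gamma(20, 23/3)
obs 5: x=5 → posterior Gamma(25, 26/3)
obs 6: x=0 → posterior Gamma(25, 29/3)
obs 7: x=6 → posterior Gamma(31, 32/3)
obs 8: x=3 → posterior Gamma(34, 35/3)
obs 9: x=5 → posterior Gamma(39, 38/3)
obs 10: x=4 → posterior Gamma(43, 41/3)
obs 11: x=6 → posterior Gamma(49, 44/3)
obs 12: x=4 → posterior Gamma(53, 47/3)

k = 8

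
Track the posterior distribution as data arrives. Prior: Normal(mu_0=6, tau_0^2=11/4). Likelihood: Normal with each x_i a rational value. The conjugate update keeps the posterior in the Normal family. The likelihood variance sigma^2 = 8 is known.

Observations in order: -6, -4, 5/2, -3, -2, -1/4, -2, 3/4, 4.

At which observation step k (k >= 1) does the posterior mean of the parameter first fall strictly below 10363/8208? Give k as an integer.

k = 4

obs 1: x=-6 → posterior Normal(126/43, 88/43)
obs 2: x=-4 → posterior Normal(41/27, 44/27)
obs 3: x=5/2 → posterior Normal(219/130, 88/65)
obs 4: x=-3 → posterior Normal(153/152, 22/19)
obs 5: x=-2 → posterior Normal(109/174, 88/87)
obs 6: x=-1/4 → posterior Normal(207/392, 44/49)
obs 7: x=-2 → posterior Normal(119/436, 88/109)
obs 8: x=3/4 → posterior Normal(19/60, 11/15)
obs 9: x=4 → posterior Normal(82/131, 88/131)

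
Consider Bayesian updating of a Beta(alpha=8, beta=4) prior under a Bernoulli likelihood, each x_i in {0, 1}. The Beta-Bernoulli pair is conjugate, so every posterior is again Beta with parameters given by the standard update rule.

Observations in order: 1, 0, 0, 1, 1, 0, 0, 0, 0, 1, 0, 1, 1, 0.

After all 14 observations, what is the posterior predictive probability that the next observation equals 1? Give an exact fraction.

7/13

obs 1: x=1 → posterior Beta(9, 4)
obs 2: x=0 → posterior Beta(9, 5)
obs 3: x=0 → posterior Beta(9, 6)
obs 4: x=1 → posterior Beta(10, 6)
obs 5: x=1 → posterior Beta(11, 6)
obs 6: x=0 → posterior Beta(11, 7)
obs 7: x=0 → posterior Beta(11, 8)
obs 8: x=0 → posterior Beta(11, 9)
obs 9: x=0 → posterior Beta(11, 10)
obs 10: x=1 → posterior Beta(12, 10)
obs 11: x=0 → posterior Beta(12, 11)
obs 12: x=1 → posterior Beta(13, 11)
obs 13: x=1 → posterior Beta(14, 11)
obs 14: x=0 → posterior Beta(14, 12)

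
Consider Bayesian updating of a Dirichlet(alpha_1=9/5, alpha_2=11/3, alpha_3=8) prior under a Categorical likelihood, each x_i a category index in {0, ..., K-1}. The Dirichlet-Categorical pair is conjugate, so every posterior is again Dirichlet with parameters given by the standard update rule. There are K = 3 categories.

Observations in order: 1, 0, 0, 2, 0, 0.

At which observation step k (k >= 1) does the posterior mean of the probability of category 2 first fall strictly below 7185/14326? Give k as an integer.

obs 1: x=1 → posterior Dirichlet(9/5, 14/3, 8)
obs 2: x=0 → posterior Dirichlet(14/5, 14/3, 8)
obs 3: x=0 → posterior Dirichlet(19/5, 14/3, 8)
obs 4: x=2 → posterior Dirichlet(19/5, 14/3, 9)
obs 5: x=0 → posterior Dirichlet(24/5, 14/3, 9)
obs 6: x=0 → posterior Dirichlet(29/5, 14/3, 9)

k = 3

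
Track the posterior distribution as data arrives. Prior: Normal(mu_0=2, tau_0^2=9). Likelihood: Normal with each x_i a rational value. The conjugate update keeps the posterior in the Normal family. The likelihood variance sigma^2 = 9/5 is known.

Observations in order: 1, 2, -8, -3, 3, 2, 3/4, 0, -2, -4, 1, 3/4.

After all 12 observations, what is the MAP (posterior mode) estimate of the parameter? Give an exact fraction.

obs 1: x=1 → posterior Normal(7/6, 3/2)
obs 2: x=2 → posterior Normal(17/11, 9/11)
obs 3: x=-8 → posterior Normal(-23/16, 9/16)
obs 4: x=-3 → posterior Normal(-38/21, 3/7)
obs 5: x=3 → posterior Normal(-23/26, 9/26)
obs 6: x=2 → posterior Normal(-13/31, 9/31)
obs 7: x=3/4 → posterior Normal(-37/144, 1/4)
obs 8: x=0 → posterior Normal(-37/164, 9/41)
obs 9: x=-2 → posterior Normal(-77/184, 9/46)
obs 10: x=-4 → posterior Normal(-157/204, 3/17)
obs 11: x=1 → posterior Normal(-137/224, 9/56)
obs 12: x=3/4 → posterior Normal(-1/2, 9/61)

-1/2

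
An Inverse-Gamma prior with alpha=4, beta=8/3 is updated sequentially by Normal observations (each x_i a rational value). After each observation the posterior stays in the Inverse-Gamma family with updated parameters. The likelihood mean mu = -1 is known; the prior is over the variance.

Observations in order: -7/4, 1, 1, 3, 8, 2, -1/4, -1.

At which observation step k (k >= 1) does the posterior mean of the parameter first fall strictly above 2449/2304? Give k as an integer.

k = 2

obs 1: x=-7/4 → posterior Inverse-Gamma(9/2, 283/96)
obs 2: x=1 → posterior Inverse-Gamma(5, 475/96)
obs 3: x=1 → posterior Inverse-Gamma(11/2, 667/96)
obs 4: x=3 → posterior Inverse-Gamma(6, 1435/96)
obs 5: x=8 → posterior Inverse-Gamma(13/2, 5323/96)
obs 6: x=2 → posterior Inverse-Gamma(7, 5755/96)
obs 7: x=-1/4 → posterior Inverse-Gamma(15/2, 2891/48)
obs 8: x=-1 → posterior Inverse-Gamma(8, 2891/48)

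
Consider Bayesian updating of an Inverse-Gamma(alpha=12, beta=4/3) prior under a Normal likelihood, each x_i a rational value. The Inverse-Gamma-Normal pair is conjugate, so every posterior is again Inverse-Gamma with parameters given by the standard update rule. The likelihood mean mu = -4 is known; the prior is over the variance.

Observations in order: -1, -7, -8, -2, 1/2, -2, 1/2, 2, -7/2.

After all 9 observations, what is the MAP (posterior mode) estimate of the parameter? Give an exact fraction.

obs 1: x=-1 → posterior Inverse-Gamma(25/2, 35/6)
obs 2: x=-7 → posterior Inverse-Gamma(13, 31/3)
obs 3: x=-8 → posterior Inverse-Gamma(27/2, 55/3)
obs 4: x=-2 → posterior Inverse-Gamma(14, 61/3)
obs 5: x=1/2 → posterior Inverse-Gamma(29/2, 731/24)
obs 6: x=-2 → posterior Inverse-Gamma(15, 779/24)
obs 7: x=1/2 → posterior Inverse-Gamma(31/2, 511/12)
obs 8: x=2 → posterior Inverse-Gamma(16, 727/12)
obs 9: x=-7/2 → posterior Inverse-Gamma(33/2, 1457/24)

1457/420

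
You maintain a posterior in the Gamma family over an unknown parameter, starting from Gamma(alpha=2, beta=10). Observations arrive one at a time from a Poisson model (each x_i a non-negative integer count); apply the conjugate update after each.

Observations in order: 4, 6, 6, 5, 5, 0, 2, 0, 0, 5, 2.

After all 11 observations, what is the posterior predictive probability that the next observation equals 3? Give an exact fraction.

obs 1: x=4 → posterior Gamma(6, 11)
obs 2: x=6 → posterior Gamma(12, 12)
obs 3: x=6 → posterior Gamma(18, 13)
obs 4: x=5 → posterior Gamma(23, 14)
obs 5: x=5 → posterior Gamma(28, 15)
obs 6: x=0 → posterior Gamma(28, 16)
obs 7: x=2 → posterior Gamma(30, 17)
obs 8: x=0 → posterior Gamma(30, 18)
obs 9: x=0 → posterior Gamma(30, 19)
obs 10: x=5 → posterior Gamma(35, 20)
obs 11: x=2 → posterior Gamma(37, 21)

76385791392789250727002119265626856031159433452041599/497630777616951325132715326372819220817654565543346176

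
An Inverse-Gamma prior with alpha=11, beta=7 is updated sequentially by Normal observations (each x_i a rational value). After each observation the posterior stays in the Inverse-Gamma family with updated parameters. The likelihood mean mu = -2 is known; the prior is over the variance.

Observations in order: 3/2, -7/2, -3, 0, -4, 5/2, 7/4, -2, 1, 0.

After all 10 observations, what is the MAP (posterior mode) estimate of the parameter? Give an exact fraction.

obs 1: x=3/2 → posterior Inverse-Gamma(23/2, 105/8)
obs 2: x=-7/2 → posterior Inverse-Gamma(12, 57/4)
obs 3: x=-3 → posterior Inverse-Gamma(25/2, 59/4)
obs 4: x=0 → posterior Inverse-Gamma(13, 67/4)
obs 5: x=-4 → posterior Inverse-Gamma(27/2, 75/4)
obs 6: x=5/2 → posterior Inverse-Gamma(14, 231/8)
obs 7: x=7/4 → posterior Inverse-Gamma(29/2, 1149/32)
obs 8: x=-2 → posterior Inverse-Gamma(15, 1149/32)
obs 9: x=1 → posterior Inverse-Gamma(31/2, 1293/32)
obs 10: x=0 → posterior Inverse-Gamma(16, 1357/32)

1357/544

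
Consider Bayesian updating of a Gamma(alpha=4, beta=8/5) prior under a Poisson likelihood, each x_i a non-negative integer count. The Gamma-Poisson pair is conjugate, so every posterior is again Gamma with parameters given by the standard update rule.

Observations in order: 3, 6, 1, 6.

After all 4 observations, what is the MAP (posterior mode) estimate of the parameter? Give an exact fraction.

obs 1: x=3 → posterior Gamma(7, 13/5)
obs 2: x=6 → posterior Gamma(13, 18/5)
obs 3: x=1 → posterior Gamma(14, 23/5)
obs 4: x=6 → posterior Gamma(20, 28/5)

95/28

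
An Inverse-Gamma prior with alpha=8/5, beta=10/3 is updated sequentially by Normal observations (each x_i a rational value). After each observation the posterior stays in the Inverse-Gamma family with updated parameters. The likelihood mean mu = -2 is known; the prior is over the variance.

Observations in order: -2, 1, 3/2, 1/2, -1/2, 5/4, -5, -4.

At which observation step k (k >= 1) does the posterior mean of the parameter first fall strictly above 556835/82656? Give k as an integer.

k = 7

obs 1: x=-2 → posterior Inverse-Gamma(21/10, 10/3)
obs 2: x=1 → posterior Inverse-Gamma(13/5, 47/6)
obs 3: x=3/2 → posterior Inverse-Gamma(31/10, 335/24)
obs 4: x=1/2 → posterior Inverse-Gamma(18/5, 205/12)
obs 5: x=-1/2 → posterior Inverse-Gamma(41/10, 437/24)
obs 6: x=5/4 → posterior Inverse-Gamma(23/5, 2255/96)
obs 7: x=-5 → posterior Inverse-Gamma(51/10, 2687/96)
obs 8: x=-4 → posterior Inverse-Gamma(28/5, 2879/96)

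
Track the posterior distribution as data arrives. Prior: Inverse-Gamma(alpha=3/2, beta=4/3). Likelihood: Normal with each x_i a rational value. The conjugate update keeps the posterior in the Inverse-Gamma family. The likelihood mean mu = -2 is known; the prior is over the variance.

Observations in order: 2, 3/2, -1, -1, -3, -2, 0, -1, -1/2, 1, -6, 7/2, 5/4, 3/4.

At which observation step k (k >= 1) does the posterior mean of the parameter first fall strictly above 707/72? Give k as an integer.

k = 2

obs 1: x=2 → posterior Inverse-Gamma(2, 28/3)
obs 2: x=3/2 → posterior Inverse-Gamma(5/2, 371/24)
obs 3: x=-1 → posterior Inverse-Gamma(3, 383/24)
obs 4: x=-1 → posterior Inverse-Gamma(7/2, 395/24)
obs 5: x=-3 → posterior Inverse-Gamma(4, 407/24)
obs 6: x=-2 → posterior Inverse-Gamma(9/2, 407/24)
obs 7: x=0 → posterior Inverse-Gamma(5, 455/24)
obs 8: x=-1 → posterior Inverse-Gamma(11/2, 467/24)
obs 9: x=-1/2 → posterior Inverse-Gamma(6, 247/12)
obs 10: x=1 → posterior Inverse-Gamma(13/2, 301/12)
obs 11: x=-6 → posterior Inverse-Gamma(7, 397/12)
obs 12: x=7/2 → posterior Inverse-Gamma(15/2, 1157/24)
obs 13: x=5/4 → posterior Inverse-Gamma(8, 5135/96)
obs 14: x=3/4 → posterior Inverse-Gamma(17/2, 2749/48)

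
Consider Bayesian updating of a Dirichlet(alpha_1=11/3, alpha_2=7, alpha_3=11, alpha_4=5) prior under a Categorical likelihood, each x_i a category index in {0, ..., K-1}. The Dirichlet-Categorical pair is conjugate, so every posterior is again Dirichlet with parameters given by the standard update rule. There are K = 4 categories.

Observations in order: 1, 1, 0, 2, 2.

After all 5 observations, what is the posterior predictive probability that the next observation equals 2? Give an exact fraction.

39/95

obs 1: x=1 → posterior Dirichlet(11/3, 8, 11, 5)
obs 2: x=1 → posterior Dirichlet(11/3, 9, 11, 5)
obs 3: x=0 → posterior Dirichlet(14/3, 9, 11, 5)
obs 4: x=2 → posterior Dirichlet(14/3, 9, 12, 5)
obs 5: x=2 → posterior Dirichlet(14/3, 9, 13, 5)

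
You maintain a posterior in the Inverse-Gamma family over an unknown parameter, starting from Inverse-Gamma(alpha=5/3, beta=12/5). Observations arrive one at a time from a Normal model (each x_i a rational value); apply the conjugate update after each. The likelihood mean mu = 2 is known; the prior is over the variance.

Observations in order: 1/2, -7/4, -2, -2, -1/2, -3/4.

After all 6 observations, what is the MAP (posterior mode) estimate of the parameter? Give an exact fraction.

obs 1: x=1/2 → posterior Inverse-Gamma(13/6, 141/40)
obs 2: x=-7/4 → posterior Inverse-Gamma(8/3, 1689/160)
obs 3: x=-2 → posterior Inverse-Gamma(19/6, 2969/160)
obs 4: x=-2 → posterior Inverse-Gamma(11/3, 4249/160)
obs 5: x=-1/2 → posterior Inverse-Gamma(25/6, 4749/160)
obs 6: x=-3/4 → posterior Inverse-Gamma(14/3, 2677/80)

8031/1360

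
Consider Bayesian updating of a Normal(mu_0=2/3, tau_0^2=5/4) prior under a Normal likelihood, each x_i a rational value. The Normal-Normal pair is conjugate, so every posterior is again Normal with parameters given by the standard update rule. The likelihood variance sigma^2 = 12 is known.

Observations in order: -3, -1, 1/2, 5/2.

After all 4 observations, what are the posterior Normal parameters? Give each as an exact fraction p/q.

mu_0=27/68, tau_0^2=15/17

obs 1: x=-3 → posterior Normal(17/53, 60/53)
obs 2: x=-1 → posterior Normal(6/29, 30/29)
obs 3: x=1/2 → posterior Normal(29/126, 20/21)
obs 4: x=5/2 → posterior Normal(27/68, 15/17)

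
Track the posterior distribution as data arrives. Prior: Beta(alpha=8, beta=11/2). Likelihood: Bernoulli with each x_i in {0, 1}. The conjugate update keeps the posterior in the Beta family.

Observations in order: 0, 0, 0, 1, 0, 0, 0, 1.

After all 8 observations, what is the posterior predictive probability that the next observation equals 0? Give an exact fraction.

obs 1: x=0 → posterior Beta(8, 13/2)
obs 2: x=0 → posterior Beta(8, 15/2)
obs 3: x=0 → posterior Beta(8, 17/2)
obs 4: x=1 → posterior Beta(9, 17/2)
obs 5: x=0 → posterior Beta(9, 19/2)
obs 6: x=0 → posterior Beta(9, 21/2)
obs 7: x=0 → posterior Beta(9, 23/2)
obs 8: x=1 → posterior Beta(10, 23/2)

23/43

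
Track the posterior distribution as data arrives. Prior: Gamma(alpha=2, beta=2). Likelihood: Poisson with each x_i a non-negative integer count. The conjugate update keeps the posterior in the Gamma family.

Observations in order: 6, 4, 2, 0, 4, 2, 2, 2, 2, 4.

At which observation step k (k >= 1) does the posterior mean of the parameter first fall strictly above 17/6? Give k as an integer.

obs 1: x=6 → posterior Gamma(8, 3)
obs 2: x=4 → posterior Gamma(12, 4)
obs 3: x=2 → posterior Gamma(14, 5)
obs 4: x=0 → posterior Gamma(14, 6)
obs 5: x=4 → posterior Gamma(18, 7)
obs 6: x=2 → posterior Gamma(20, 8)
obs 7: x=2 → posterior Gamma(22, 9)
obs 8: x=2 → posterior Gamma(24, 10)
obs 9: x=2 → posterior Gamma(26, 11)
obs 10: x=4 → posterior Gamma(30, 12)

k = 2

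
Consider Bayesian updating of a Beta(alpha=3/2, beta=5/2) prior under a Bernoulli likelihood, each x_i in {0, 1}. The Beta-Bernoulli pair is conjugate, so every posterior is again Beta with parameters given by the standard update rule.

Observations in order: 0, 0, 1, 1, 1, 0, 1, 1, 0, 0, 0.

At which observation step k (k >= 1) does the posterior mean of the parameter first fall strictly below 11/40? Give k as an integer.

k = 2

obs 1: x=0 → posterior Beta(3/2, 7/2)
obs 2: x=0 → posterior Beta(3/2, 9/2)
obs 3: x=1 → posterior Beta(5/2, 9/2)
obs 4: x=1 → posterior Beta(7/2, 9/2)
obs 5: x=1 → posterior Beta(9/2, 9/2)
obs 6: x=0 → posterior Beta(9/2, 11/2)
obs 7: x=1 → posterior Beta(11/2, 11/2)
obs 8: x=1 → posterior Beta(13/2, 11/2)
obs 9: x=0 → posterior Beta(13/2, 13/2)
obs 10: x=0 → posterior Beta(13/2, 15/2)
obs 11: x=0 → posterior Beta(13/2, 17/2)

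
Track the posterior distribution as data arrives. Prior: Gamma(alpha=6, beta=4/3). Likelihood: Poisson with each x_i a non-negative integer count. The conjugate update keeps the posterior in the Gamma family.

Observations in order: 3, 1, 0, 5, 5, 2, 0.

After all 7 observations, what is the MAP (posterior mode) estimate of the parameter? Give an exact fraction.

63/25

obs 1: x=3 → posterior Gamma(9, 7/3)
obs 2: x=1 → posterior Gamma(10, 10/3)
obs 3: x=0 → posterior Gamma(10, 13/3)
obs 4: x=5 → posterior Gamma(15, 16/3)
obs 5: x=5 → posterior Gamma(20, 19/3)
obs 6: x=2 → posterior Gamma(22, 22/3)
obs 7: x=0 → posterior Gamma(22, 25/3)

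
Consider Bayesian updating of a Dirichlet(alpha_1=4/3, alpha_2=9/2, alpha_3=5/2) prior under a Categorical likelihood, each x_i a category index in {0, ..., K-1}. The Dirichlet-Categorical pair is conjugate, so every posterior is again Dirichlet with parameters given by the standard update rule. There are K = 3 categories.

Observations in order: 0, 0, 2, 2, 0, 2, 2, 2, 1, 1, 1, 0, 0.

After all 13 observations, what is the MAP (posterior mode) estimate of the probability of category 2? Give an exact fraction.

39/110

obs 1: x=0 → posterior Dirichlet(7/3, 9/2, 5/2)
obs 2: x=0 → posterior Dirichlet(10/3, 9/2, 5/2)
obs 3: x=2 → posterior Dirichlet(10/3, 9/2, 7/2)
obs 4: x=2 → posterior Dirichlet(10/3, 9/2, 9/2)
obs 5: x=0 → posterior Dirichlet(13/3, 9/2, 9/2)
obs 6: x=2 → posterior Dirichlet(13/3, 9/2, 11/2)
obs 7: x=2 → posterior Dirichlet(13/3, 9/2, 13/2)
obs 8: x=2 → posterior Dirichlet(13/3, 9/2, 15/2)
obs 9: x=1 → posterior Dirichlet(13/3, 11/2, 15/2)
obs 10: x=1 → posterior Dirichlet(13/3, 13/2, 15/2)
obs 11: x=1 → posterior Dirichlet(13/3, 15/2, 15/2)
obs 12: x=0 → posterior Dirichlet(16/3, 15/2, 15/2)
obs 13: x=0 → posterior Dirichlet(19/3, 15/2, 15/2)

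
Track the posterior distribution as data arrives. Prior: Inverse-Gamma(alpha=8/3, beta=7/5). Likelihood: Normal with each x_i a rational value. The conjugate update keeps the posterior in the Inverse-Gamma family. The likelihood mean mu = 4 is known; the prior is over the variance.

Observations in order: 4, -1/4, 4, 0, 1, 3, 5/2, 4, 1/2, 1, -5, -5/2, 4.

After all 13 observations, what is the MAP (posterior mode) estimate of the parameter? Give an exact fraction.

46467/4880

obs 1: x=4 → posterior Inverse-Gamma(19/6, 7/5)
obs 2: x=-1/4 → posterior Inverse-Gamma(11/3, 1669/160)
obs 3: x=4 → posterior Inverse-Gamma(25/6, 1669/160)
obs 4: x=0 → posterior Inverse-Gamma(14/3, 2949/160)
obs 5: x=1 → posterior Inverse-Gamma(31/6, 3669/160)
obs 6: x=3 → posterior Inverse-Gamma(17/3, 3749/160)
obs 7: x=5/2 → posterior Inverse-Gamma(37/6, 3929/160)
obs 8: x=4 → posterior Inverse-Gamma(20/3, 3929/160)
obs 9: x=1/2 → posterior Inverse-Gamma(43/6, 4909/160)
obs 10: x=1 → posterior Inverse-Gamma(23/3, 5629/160)
obs 11: x=-5 → posterior Inverse-Gamma(49/6, 12109/160)
obs 12: x=-5/2 → posterior Inverse-Gamma(26/3, 15489/160)
obs 13: x=4 → posterior Inverse-Gamma(55/6, 15489/160)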